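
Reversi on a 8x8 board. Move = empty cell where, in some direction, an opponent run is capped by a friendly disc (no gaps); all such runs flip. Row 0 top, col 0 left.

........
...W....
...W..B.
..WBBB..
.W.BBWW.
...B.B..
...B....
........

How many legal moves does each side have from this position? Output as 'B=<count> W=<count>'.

-- B to move --
(0,2): no bracket -> illegal
(0,3): flips 2 -> legal
(0,4): no bracket -> illegal
(1,2): flips 1 -> legal
(1,4): no bracket -> illegal
(2,1): flips 1 -> legal
(2,2): no bracket -> illegal
(2,4): no bracket -> illegal
(3,0): no bracket -> illegal
(3,1): flips 1 -> legal
(3,6): no bracket -> illegal
(3,7): flips 1 -> legal
(4,0): no bracket -> illegal
(4,2): no bracket -> illegal
(4,7): flips 2 -> legal
(5,0): no bracket -> illegal
(5,1): no bracket -> illegal
(5,2): no bracket -> illegal
(5,4): no bracket -> illegal
(5,6): flips 1 -> legal
(5,7): flips 1 -> legal
B mobility = 8
-- W to move --
(1,5): no bracket -> illegal
(1,6): no bracket -> illegal
(1,7): no bracket -> illegal
(2,2): no bracket -> illegal
(2,4): flips 1 -> legal
(2,5): flips 1 -> legal
(2,7): no bracket -> illegal
(3,6): flips 3 -> legal
(3,7): no bracket -> illegal
(4,2): flips 2 -> legal
(5,2): no bracket -> illegal
(5,4): flips 1 -> legal
(5,6): no bracket -> illegal
(6,2): no bracket -> illegal
(6,4): flips 1 -> legal
(6,5): flips 1 -> legal
(6,6): no bracket -> illegal
(7,2): no bracket -> illegal
(7,3): flips 4 -> legal
(7,4): no bracket -> illegal
W mobility = 8

Answer: B=8 W=8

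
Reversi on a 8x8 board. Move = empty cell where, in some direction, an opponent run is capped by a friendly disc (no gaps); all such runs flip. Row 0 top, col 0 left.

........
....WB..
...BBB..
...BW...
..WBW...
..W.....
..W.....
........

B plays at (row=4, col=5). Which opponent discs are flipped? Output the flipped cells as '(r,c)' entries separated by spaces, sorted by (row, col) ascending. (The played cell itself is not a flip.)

Dir NW: opp run (3,4) capped by B -> flip
Dir N: first cell '.' (not opp) -> no flip
Dir NE: first cell '.' (not opp) -> no flip
Dir W: opp run (4,4) capped by B -> flip
Dir E: first cell '.' (not opp) -> no flip
Dir SW: first cell '.' (not opp) -> no flip
Dir S: first cell '.' (not opp) -> no flip
Dir SE: first cell '.' (not opp) -> no flip

Answer: (3,4) (4,4)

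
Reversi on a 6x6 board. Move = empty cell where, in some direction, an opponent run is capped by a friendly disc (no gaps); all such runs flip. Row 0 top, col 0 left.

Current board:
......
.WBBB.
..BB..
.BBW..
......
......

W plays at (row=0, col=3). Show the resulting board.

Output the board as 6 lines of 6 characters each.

Answer: ...W..
.WBWB.
..BW..
.BBW..
......
......

Derivation:
Place W at (0,3); scan 8 dirs for brackets.
Dir NW: edge -> no flip
Dir N: edge -> no flip
Dir NE: edge -> no flip
Dir W: first cell '.' (not opp) -> no flip
Dir E: first cell '.' (not opp) -> no flip
Dir SW: opp run (1,2), next='.' -> no flip
Dir S: opp run (1,3) (2,3) capped by W -> flip
Dir SE: opp run (1,4), next='.' -> no flip
All flips: (1,3) (2,3)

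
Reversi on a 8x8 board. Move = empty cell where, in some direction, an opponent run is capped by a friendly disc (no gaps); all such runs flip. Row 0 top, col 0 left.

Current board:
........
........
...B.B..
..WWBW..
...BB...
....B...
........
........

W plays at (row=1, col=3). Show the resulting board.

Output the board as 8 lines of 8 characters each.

Place W at (1,3); scan 8 dirs for brackets.
Dir NW: first cell '.' (not opp) -> no flip
Dir N: first cell '.' (not opp) -> no flip
Dir NE: first cell '.' (not opp) -> no flip
Dir W: first cell '.' (not opp) -> no flip
Dir E: first cell '.' (not opp) -> no flip
Dir SW: first cell '.' (not opp) -> no flip
Dir S: opp run (2,3) capped by W -> flip
Dir SE: first cell '.' (not opp) -> no flip
All flips: (2,3)

Answer: ........
...W....
...W.B..
..WWBW..
...BB...
....B...
........
........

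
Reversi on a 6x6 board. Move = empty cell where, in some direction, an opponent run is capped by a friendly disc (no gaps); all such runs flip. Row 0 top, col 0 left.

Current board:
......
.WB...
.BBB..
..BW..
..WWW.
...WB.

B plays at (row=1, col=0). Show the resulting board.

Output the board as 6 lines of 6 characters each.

Place B at (1,0); scan 8 dirs for brackets.
Dir NW: edge -> no flip
Dir N: first cell '.' (not opp) -> no flip
Dir NE: first cell '.' (not opp) -> no flip
Dir W: edge -> no flip
Dir E: opp run (1,1) capped by B -> flip
Dir SW: edge -> no flip
Dir S: first cell '.' (not opp) -> no flip
Dir SE: first cell 'B' (not opp) -> no flip
All flips: (1,1)

Answer: ......
BBB...
.BBB..
..BW..
..WWW.
...WB.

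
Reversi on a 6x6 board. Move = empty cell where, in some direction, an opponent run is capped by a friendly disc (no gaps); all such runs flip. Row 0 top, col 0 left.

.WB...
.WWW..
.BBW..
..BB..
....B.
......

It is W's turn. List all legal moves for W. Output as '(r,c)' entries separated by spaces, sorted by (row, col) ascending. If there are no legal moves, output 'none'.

Answer: (0,3) (2,0) (3,0) (3,1) (4,1) (4,2) (4,3) (5,5)

Derivation:
(0,3): flips 1 -> legal
(1,0): no bracket -> illegal
(2,0): flips 2 -> legal
(2,4): no bracket -> illegal
(3,0): flips 1 -> legal
(3,1): flips 2 -> legal
(3,4): no bracket -> illegal
(3,5): no bracket -> illegal
(4,1): flips 1 -> legal
(4,2): flips 2 -> legal
(4,3): flips 1 -> legal
(4,5): no bracket -> illegal
(5,3): no bracket -> illegal
(5,4): no bracket -> illegal
(5,5): flips 3 -> legal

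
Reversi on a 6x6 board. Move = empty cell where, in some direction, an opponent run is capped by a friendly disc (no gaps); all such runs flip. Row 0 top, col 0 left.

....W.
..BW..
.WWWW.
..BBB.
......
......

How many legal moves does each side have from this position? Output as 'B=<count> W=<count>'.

-- B to move --
(0,2): no bracket -> illegal
(0,3): flips 2 -> legal
(0,5): no bracket -> illegal
(1,0): flips 1 -> legal
(1,1): flips 1 -> legal
(1,4): flips 3 -> legal
(1,5): flips 1 -> legal
(2,0): no bracket -> illegal
(2,5): no bracket -> illegal
(3,0): flips 1 -> legal
(3,1): no bracket -> illegal
(3,5): no bracket -> illegal
B mobility = 6
-- W to move --
(0,1): flips 1 -> legal
(0,2): flips 1 -> legal
(0,3): flips 1 -> legal
(1,1): flips 1 -> legal
(2,5): no bracket -> illegal
(3,1): no bracket -> illegal
(3,5): no bracket -> illegal
(4,1): flips 1 -> legal
(4,2): flips 2 -> legal
(4,3): flips 2 -> legal
(4,4): flips 2 -> legal
(4,5): flips 1 -> legal
W mobility = 9

Answer: B=6 W=9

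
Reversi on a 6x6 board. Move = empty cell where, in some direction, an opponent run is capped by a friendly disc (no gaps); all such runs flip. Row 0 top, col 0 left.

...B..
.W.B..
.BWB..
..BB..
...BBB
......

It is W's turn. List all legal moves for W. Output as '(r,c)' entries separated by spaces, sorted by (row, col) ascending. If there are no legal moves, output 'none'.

(0,2): no bracket -> illegal
(0,4): flips 1 -> legal
(1,0): no bracket -> illegal
(1,2): no bracket -> illegal
(1,4): no bracket -> illegal
(2,0): flips 1 -> legal
(2,4): flips 1 -> legal
(3,0): no bracket -> illegal
(3,1): flips 1 -> legal
(3,4): no bracket -> illegal
(3,5): no bracket -> illegal
(4,1): no bracket -> illegal
(4,2): flips 1 -> legal
(5,2): no bracket -> illegal
(5,3): no bracket -> illegal
(5,4): no bracket -> illegal
(5,5): flips 2 -> legal

Answer: (0,4) (2,0) (2,4) (3,1) (4,2) (5,5)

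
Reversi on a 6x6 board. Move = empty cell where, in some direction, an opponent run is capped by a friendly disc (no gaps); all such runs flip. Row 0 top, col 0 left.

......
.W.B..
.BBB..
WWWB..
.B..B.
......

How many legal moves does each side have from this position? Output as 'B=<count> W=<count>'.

Answer: B=5 W=9

Derivation:
-- B to move --
(0,0): flips 1 -> legal
(0,1): flips 1 -> legal
(0,2): no bracket -> illegal
(1,0): no bracket -> illegal
(1,2): no bracket -> illegal
(2,0): no bracket -> illegal
(4,0): flips 1 -> legal
(4,2): flips 1 -> legal
(4,3): flips 1 -> legal
B mobility = 5
-- W to move --
(0,2): no bracket -> illegal
(0,3): no bracket -> illegal
(0,4): flips 2 -> legal
(1,0): flips 1 -> legal
(1,2): flips 2 -> legal
(1,4): flips 1 -> legal
(2,0): no bracket -> illegal
(2,4): no bracket -> illegal
(3,4): flips 1 -> legal
(3,5): no bracket -> illegal
(4,0): no bracket -> illegal
(4,2): no bracket -> illegal
(4,3): no bracket -> illegal
(4,5): no bracket -> illegal
(5,0): flips 1 -> legal
(5,1): flips 1 -> legal
(5,2): flips 1 -> legal
(5,3): no bracket -> illegal
(5,4): no bracket -> illegal
(5,5): flips 3 -> legal
W mobility = 9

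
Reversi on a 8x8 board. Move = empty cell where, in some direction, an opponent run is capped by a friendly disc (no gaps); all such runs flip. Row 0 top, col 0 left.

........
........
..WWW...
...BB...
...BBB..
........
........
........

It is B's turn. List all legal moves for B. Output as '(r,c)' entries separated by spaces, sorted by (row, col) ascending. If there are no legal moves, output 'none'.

(1,1): flips 1 -> legal
(1,2): flips 1 -> legal
(1,3): flips 1 -> legal
(1,4): flips 1 -> legal
(1,5): flips 1 -> legal
(2,1): no bracket -> illegal
(2,5): no bracket -> illegal
(3,1): no bracket -> illegal
(3,2): no bracket -> illegal
(3,5): no bracket -> illegal

Answer: (1,1) (1,2) (1,3) (1,4) (1,5)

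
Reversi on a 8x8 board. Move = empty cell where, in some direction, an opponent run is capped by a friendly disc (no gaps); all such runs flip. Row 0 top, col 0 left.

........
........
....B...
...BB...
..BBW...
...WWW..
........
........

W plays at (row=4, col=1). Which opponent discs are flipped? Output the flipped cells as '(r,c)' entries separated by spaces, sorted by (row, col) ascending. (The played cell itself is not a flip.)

Dir NW: first cell '.' (not opp) -> no flip
Dir N: first cell '.' (not opp) -> no flip
Dir NE: first cell '.' (not opp) -> no flip
Dir W: first cell '.' (not opp) -> no flip
Dir E: opp run (4,2) (4,3) capped by W -> flip
Dir SW: first cell '.' (not opp) -> no flip
Dir S: first cell '.' (not opp) -> no flip
Dir SE: first cell '.' (not opp) -> no flip

Answer: (4,2) (4,3)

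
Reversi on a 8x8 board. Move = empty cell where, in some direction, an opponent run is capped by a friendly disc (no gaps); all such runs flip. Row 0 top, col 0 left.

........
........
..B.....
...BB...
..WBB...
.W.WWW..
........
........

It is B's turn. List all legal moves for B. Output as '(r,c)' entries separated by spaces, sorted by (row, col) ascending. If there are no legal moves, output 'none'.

Answer: (4,1) (6,0) (6,2) (6,3) (6,4) (6,5) (6,6)

Derivation:
(3,1): no bracket -> illegal
(3,2): no bracket -> illegal
(4,0): no bracket -> illegal
(4,1): flips 1 -> legal
(4,5): no bracket -> illegal
(4,6): no bracket -> illegal
(5,0): no bracket -> illegal
(5,2): no bracket -> illegal
(5,6): no bracket -> illegal
(6,0): flips 2 -> legal
(6,1): no bracket -> illegal
(6,2): flips 1 -> legal
(6,3): flips 1 -> legal
(6,4): flips 1 -> legal
(6,5): flips 1 -> legal
(6,6): flips 1 -> legal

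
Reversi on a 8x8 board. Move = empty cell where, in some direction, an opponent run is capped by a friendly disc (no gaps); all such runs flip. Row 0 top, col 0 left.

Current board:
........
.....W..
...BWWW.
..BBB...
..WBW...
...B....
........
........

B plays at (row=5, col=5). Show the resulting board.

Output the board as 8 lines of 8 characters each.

Place B at (5,5); scan 8 dirs for brackets.
Dir NW: opp run (4,4) capped by B -> flip
Dir N: first cell '.' (not opp) -> no flip
Dir NE: first cell '.' (not opp) -> no flip
Dir W: first cell '.' (not opp) -> no flip
Dir E: first cell '.' (not opp) -> no flip
Dir SW: first cell '.' (not opp) -> no flip
Dir S: first cell '.' (not opp) -> no flip
Dir SE: first cell '.' (not opp) -> no flip
All flips: (4,4)

Answer: ........
.....W..
...BWWW.
..BBB...
..WBB...
...B.B..
........
........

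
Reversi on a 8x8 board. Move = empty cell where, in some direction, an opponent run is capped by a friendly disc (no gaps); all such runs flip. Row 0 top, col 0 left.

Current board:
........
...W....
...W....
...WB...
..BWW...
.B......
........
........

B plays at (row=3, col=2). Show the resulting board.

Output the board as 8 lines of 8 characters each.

Place B at (3,2); scan 8 dirs for brackets.
Dir NW: first cell '.' (not opp) -> no flip
Dir N: first cell '.' (not opp) -> no flip
Dir NE: opp run (2,3), next='.' -> no flip
Dir W: first cell '.' (not opp) -> no flip
Dir E: opp run (3,3) capped by B -> flip
Dir SW: first cell '.' (not opp) -> no flip
Dir S: first cell 'B' (not opp) -> no flip
Dir SE: opp run (4,3), next='.' -> no flip
All flips: (3,3)

Answer: ........
...W....
...W....
..BBB...
..BWW...
.B......
........
........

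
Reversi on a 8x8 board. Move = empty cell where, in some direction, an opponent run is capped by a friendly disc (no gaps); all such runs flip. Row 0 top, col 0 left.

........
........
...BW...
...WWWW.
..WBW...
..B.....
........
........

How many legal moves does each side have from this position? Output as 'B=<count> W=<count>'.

Answer: B=4 W=6

Derivation:
-- B to move --
(1,3): no bracket -> illegal
(1,4): no bracket -> illegal
(1,5): no bracket -> illegal
(2,2): no bracket -> illegal
(2,5): flips 2 -> legal
(2,6): no bracket -> illegal
(2,7): no bracket -> illegal
(3,1): no bracket -> illegal
(3,2): flips 1 -> legal
(3,7): no bracket -> illegal
(4,1): flips 1 -> legal
(4,5): flips 2 -> legal
(4,6): no bracket -> illegal
(4,7): no bracket -> illegal
(5,1): no bracket -> illegal
(5,3): no bracket -> illegal
(5,4): no bracket -> illegal
(5,5): no bracket -> illegal
B mobility = 4
-- W to move --
(1,2): flips 1 -> legal
(1,3): flips 1 -> legal
(1,4): no bracket -> illegal
(2,2): flips 1 -> legal
(3,2): no bracket -> illegal
(4,1): no bracket -> illegal
(5,1): no bracket -> illegal
(5,3): flips 1 -> legal
(5,4): no bracket -> illegal
(6,1): flips 2 -> legal
(6,2): flips 1 -> legal
(6,3): no bracket -> illegal
W mobility = 6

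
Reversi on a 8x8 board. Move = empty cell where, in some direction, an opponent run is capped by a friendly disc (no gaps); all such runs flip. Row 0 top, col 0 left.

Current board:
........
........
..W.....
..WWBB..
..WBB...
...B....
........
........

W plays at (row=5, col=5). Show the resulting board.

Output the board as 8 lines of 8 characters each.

Place W at (5,5); scan 8 dirs for brackets.
Dir NW: opp run (4,4) capped by W -> flip
Dir N: first cell '.' (not opp) -> no flip
Dir NE: first cell '.' (not opp) -> no flip
Dir W: first cell '.' (not opp) -> no flip
Dir E: first cell '.' (not opp) -> no flip
Dir SW: first cell '.' (not opp) -> no flip
Dir S: first cell '.' (not opp) -> no flip
Dir SE: first cell '.' (not opp) -> no flip
All flips: (4,4)

Answer: ........
........
..W.....
..WWBB..
..WBW...
...B.W..
........
........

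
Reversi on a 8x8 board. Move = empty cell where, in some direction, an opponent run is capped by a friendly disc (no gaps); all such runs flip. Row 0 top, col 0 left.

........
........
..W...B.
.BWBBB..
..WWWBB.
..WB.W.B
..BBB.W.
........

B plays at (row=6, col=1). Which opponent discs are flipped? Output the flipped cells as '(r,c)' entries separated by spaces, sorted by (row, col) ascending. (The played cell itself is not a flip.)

Answer: (4,3) (5,2)

Derivation:
Dir NW: first cell '.' (not opp) -> no flip
Dir N: first cell '.' (not opp) -> no flip
Dir NE: opp run (5,2) (4,3) capped by B -> flip
Dir W: first cell '.' (not opp) -> no flip
Dir E: first cell 'B' (not opp) -> no flip
Dir SW: first cell '.' (not opp) -> no flip
Dir S: first cell '.' (not opp) -> no flip
Dir SE: first cell '.' (not opp) -> no flip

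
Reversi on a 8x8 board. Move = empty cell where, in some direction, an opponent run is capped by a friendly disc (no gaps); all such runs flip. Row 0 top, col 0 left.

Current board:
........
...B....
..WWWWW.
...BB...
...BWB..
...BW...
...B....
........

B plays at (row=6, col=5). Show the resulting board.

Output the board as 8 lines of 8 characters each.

Answer: ........
...B....
..WWWWW.
...BB...
...BWB..
...BB...
...B.B..
........

Derivation:
Place B at (6,5); scan 8 dirs for brackets.
Dir NW: opp run (5,4) capped by B -> flip
Dir N: first cell '.' (not opp) -> no flip
Dir NE: first cell '.' (not opp) -> no flip
Dir W: first cell '.' (not opp) -> no flip
Dir E: first cell '.' (not opp) -> no flip
Dir SW: first cell '.' (not opp) -> no flip
Dir S: first cell '.' (not opp) -> no flip
Dir SE: first cell '.' (not opp) -> no flip
All flips: (5,4)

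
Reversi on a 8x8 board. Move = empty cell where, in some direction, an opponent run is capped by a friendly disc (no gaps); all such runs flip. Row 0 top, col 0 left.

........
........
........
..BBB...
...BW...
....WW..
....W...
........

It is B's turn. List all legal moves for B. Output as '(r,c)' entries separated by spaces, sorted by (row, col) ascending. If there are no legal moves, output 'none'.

Answer: (4,5) (6,5) (6,6) (7,4)

Derivation:
(3,5): no bracket -> illegal
(4,5): flips 1 -> legal
(4,6): no bracket -> illegal
(5,3): no bracket -> illegal
(5,6): no bracket -> illegal
(6,3): no bracket -> illegal
(6,5): flips 1 -> legal
(6,6): flips 2 -> legal
(7,3): no bracket -> illegal
(7,4): flips 3 -> legal
(7,5): no bracket -> illegal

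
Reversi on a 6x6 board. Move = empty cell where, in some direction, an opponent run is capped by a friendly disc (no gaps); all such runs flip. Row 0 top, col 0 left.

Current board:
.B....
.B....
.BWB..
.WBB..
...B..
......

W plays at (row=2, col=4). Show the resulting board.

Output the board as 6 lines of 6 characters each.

Place W at (2,4); scan 8 dirs for brackets.
Dir NW: first cell '.' (not opp) -> no flip
Dir N: first cell '.' (not opp) -> no flip
Dir NE: first cell '.' (not opp) -> no flip
Dir W: opp run (2,3) capped by W -> flip
Dir E: first cell '.' (not opp) -> no flip
Dir SW: opp run (3,3), next='.' -> no flip
Dir S: first cell '.' (not opp) -> no flip
Dir SE: first cell '.' (not opp) -> no flip
All flips: (2,3)

Answer: .B....
.B....
.BWWW.
.WBB..
...B..
......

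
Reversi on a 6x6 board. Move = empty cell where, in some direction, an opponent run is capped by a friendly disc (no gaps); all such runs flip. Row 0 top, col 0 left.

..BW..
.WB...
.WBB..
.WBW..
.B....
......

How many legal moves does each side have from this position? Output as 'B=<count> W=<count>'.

Answer: B=10 W=5

Derivation:
-- B to move --
(0,0): flips 1 -> legal
(0,1): flips 3 -> legal
(0,4): flips 1 -> legal
(1,0): flips 2 -> legal
(1,3): no bracket -> illegal
(1,4): no bracket -> illegal
(2,0): flips 2 -> legal
(2,4): no bracket -> illegal
(3,0): flips 2 -> legal
(3,4): flips 1 -> legal
(4,0): flips 1 -> legal
(4,2): no bracket -> illegal
(4,3): flips 1 -> legal
(4,4): flips 1 -> legal
B mobility = 10
-- W to move --
(0,1): flips 1 -> legal
(1,3): flips 3 -> legal
(1,4): no bracket -> illegal
(2,4): flips 2 -> legal
(3,0): no bracket -> illegal
(3,4): no bracket -> illegal
(4,0): no bracket -> illegal
(4,2): no bracket -> illegal
(4,3): flips 1 -> legal
(5,0): no bracket -> illegal
(5,1): flips 1 -> legal
(5,2): no bracket -> illegal
W mobility = 5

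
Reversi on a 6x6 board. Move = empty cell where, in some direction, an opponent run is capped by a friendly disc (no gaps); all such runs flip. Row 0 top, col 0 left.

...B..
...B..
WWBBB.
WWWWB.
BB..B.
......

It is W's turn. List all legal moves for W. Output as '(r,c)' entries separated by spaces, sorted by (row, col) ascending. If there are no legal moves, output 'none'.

Answer: (0,4) (1,1) (1,2) (1,4) (1,5) (2,5) (3,5) (5,0) (5,1) (5,2) (5,5)

Derivation:
(0,2): no bracket -> illegal
(0,4): flips 2 -> legal
(1,1): flips 1 -> legal
(1,2): flips 1 -> legal
(1,4): flips 1 -> legal
(1,5): flips 1 -> legal
(2,5): flips 3 -> legal
(3,5): flips 1 -> legal
(4,2): no bracket -> illegal
(4,3): no bracket -> illegal
(4,5): no bracket -> illegal
(5,0): flips 2 -> legal
(5,1): flips 1 -> legal
(5,2): flips 1 -> legal
(5,3): no bracket -> illegal
(5,4): no bracket -> illegal
(5,5): flips 1 -> legal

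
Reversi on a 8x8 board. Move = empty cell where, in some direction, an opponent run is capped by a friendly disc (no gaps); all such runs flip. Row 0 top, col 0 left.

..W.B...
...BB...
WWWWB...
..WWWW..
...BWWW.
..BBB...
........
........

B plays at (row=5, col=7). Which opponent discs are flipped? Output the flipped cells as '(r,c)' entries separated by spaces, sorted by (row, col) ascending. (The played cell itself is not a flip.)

Answer: (3,5) (4,6)

Derivation:
Dir NW: opp run (4,6) (3,5) capped by B -> flip
Dir N: first cell '.' (not opp) -> no flip
Dir NE: edge -> no flip
Dir W: first cell '.' (not opp) -> no flip
Dir E: edge -> no flip
Dir SW: first cell '.' (not opp) -> no flip
Dir S: first cell '.' (not opp) -> no flip
Dir SE: edge -> no flip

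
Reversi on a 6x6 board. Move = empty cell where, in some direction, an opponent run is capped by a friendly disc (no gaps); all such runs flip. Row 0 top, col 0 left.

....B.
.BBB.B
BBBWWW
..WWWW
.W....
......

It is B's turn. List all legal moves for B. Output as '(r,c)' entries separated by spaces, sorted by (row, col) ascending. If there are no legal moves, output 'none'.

(1,4): no bracket -> illegal
(3,0): no bracket -> illegal
(3,1): no bracket -> illegal
(4,0): no bracket -> illegal
(4,2): flips 3 -> legal
(4,3): flips 3 -> legal
(4,4): flips 1 -> legal
(4,5): flips 4 -> legal
(5,0): no bracket -> illegal
(5,1): no bracket -> illegal
(5,2): no bracket -> illegal

Answer: (4,2) (4,3) (4,4) (4,5)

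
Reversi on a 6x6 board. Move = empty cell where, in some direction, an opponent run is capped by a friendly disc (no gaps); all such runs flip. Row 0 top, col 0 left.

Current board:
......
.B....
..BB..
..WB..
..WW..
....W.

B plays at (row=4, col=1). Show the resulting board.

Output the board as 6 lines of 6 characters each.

Place B at (4,1); scan 8 dirs for brackets.
Dir NW: first cell '.' (not opp) -> no flip
Dir N: first cell '.' (not opp) -> no flip
Dir NE: opp run (3,2) capped by B -> flip
Dir W: first cell '.' (not opp) -> no flip
Dir E: opp run (4,2) (4,3), next='.' -> no flip
Dir SW: first cell '.' (not opp) -> no flip
Dir S: first cell '.' (not opp) -> no flip
Dir SE: first cell '.' (not opp) -> no flip
All flips: (3,2)

Answer: ......
.B....
..BB..
..BB..
.BWW..
....W.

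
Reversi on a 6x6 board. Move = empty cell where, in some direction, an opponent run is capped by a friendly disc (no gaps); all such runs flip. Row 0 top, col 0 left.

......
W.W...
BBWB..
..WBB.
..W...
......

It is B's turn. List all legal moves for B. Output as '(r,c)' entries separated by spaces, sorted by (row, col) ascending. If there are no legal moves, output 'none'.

(0,0): flips 1 -> legal
(0,1): flips 1 -> legal
(0,2): no bracket -> illegal
(0,3): flips 1 -> legal
(1,1): flips 1 -> legal
(1,3): no bracket -> illegal
(3,1): flips 1 -> legal
(4,1): flips 1 -> legal
(4,3): flips 1 -> legal
(5,1): flips 1 -> legal
(5,2): no bracket -> illegal
(5,3): no bracket -> illegal

Answer: (0,0) (0,1) (0,3) (1,1) (3,1) (4,1) (4,3) (5,1)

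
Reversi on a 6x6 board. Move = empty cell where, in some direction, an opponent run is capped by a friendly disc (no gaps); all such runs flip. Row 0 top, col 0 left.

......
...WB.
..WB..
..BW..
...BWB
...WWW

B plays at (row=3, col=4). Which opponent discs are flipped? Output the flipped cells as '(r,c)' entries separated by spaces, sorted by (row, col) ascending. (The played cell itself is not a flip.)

Answer: (3,3)

Derivation:
Dir NW: first cell 'B' (not opp) -> no flip
Dir N: first cell '.' (not opp) -> no flip
Dir NE: first cell '.' (not opp) -> no flip
Dir W: opp run (3,3) capped by B -> flip
Dir E: first cell '.' (not opp) -> no flip
Dir SW: first cell 'B' (not opp) -> no flip
Dir S: opp run (4,4) (5,4), next=edge -> no flip
Dir SE: first cell 'B' (not opp) -> no flip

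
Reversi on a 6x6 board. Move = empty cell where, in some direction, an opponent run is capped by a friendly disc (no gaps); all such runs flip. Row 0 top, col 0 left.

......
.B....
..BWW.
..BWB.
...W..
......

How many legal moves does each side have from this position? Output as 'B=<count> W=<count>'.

Answer: B=6 W=8

Derivation:
-- B to move --
(1,2): flips 1 -> legal
(1,3): no bracket -> illegal
(1,4): flips 2 -> legal
(1,5): no bracket -> illegal
(2,5): flips 2 -> legal
(3,5): no bracket -> illegal
(4,2): no bracket -> illegal
(4,4): flips 1 -> legal
(5,2): flips 1 -> legal
(5,3): no bracket -> illegal
(5,4): flips 1 -> legal
B mobility = 6
-- W to move --
(0,0): flips 2 -> legal
(0,1): no bracket -> illegal
(0,2): no bracket -> illegal
(1,0): no bracket -> illegal
(1,2): no bracket -> illegal
(1,3): no bracket -> illegal
(2,0): no bracket -> illegal
(2,1): flips 2 -> legal
(2,5): flips 1 -> legal
(3,1): flips 1 -> legal
(3,5): flips 1 -> legal
(4,1): flips 1 -> legal
(4,2): no bracket -> illegal
(4,4): flips 1 -> legal
(4,5): flips 1 -> legal
W mobility = 8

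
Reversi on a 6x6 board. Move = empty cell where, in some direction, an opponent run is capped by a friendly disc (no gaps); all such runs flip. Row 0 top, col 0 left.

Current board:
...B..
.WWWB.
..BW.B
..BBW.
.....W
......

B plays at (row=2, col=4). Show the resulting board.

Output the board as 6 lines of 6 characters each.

Place B at (2,4); scan 8 dirs for brackets.
Dir NW: opp run (1,3), next='.' -> no flip
Dir N: first cell 'B' (not opp) -> no flip
Dir NE: first cell '.' (not opp) -> no flip
Dir W: opp run (2,3) capped by B -> flip
Dir E: first cell 'B' (not opp) -> no flip
Dir SW: first cell 'B' (not opp) -> no flip
Dir S: opp run (3,4), next='.' -> no flip
Dir SE: first cell '.' (not opp) -> no flip
All flips: (2,3)

Answer: ...B..
.WWWB.
..BBBB
..BBW.
.....W
......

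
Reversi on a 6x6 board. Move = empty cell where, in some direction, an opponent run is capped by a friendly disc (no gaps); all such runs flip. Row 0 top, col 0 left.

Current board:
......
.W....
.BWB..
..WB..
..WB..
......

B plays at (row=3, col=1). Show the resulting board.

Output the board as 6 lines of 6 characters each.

Answer: ......
.W....
.BWB..
.BBB..
..WB..
......

Derivation:
Place B at (3,1); scan 8 dirs for brackets.
Dir NW: first cell '.' (not opp) -> no flip
Dir N: first cell 'B' (not opp) -> no flip
Dir NE: opp run (2,2), next='.' -> no flip
Dir W: first cell '.' (not opp) -> no flip
Dir E: opp run (3,2) capped by B -> flip
Dir SW: first cell '.' (not opp) -> no flip
Dir S: first cell '.' (not opp) -> no flip
Dir SE: opp run (4,2), next='.' -> no flip
All flips: (3,2)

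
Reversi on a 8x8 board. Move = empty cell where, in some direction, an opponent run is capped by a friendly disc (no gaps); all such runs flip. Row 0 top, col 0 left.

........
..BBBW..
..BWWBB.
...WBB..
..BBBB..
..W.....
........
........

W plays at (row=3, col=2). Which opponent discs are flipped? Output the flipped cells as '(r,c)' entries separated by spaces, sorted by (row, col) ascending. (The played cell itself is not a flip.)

Dir NW: first cell '.' (not opp) -> no flip
Dir N: opp run (2,2) (1,2), next='.' -> no flip
Dir NE: first cell 'W' (not opp) -> no flip
Dir W: first cell '.' (not opp) -> no flip
Dir E: first cell 'W' (not opp) -> no flip
Dir SW: first cell '.' (not opp) -> no flip
Dir S: opp run (4,2) capped by W -> flip
Dir SE: opp run (4,3), next='.' -> no flip

Answer: (4,2)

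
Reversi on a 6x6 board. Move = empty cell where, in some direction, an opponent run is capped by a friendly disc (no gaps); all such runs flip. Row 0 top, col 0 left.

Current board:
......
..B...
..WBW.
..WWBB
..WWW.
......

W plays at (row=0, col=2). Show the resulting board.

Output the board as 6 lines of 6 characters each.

Answer: ..W...
..W...
..WBW.
..WWBB
..WWW.
......

Derivation:
Place W at (0,2); scan 8 dirs for brackets.
Dir NW: edge -> no flip
Dir N: edge -> no flip
Dir NE: edge -> no flip
Dir W: first cell '.' (not opp) -> no flip
Dir E: first cell '.' (not opp) -> no flip
Dir SW: first cell '.' (not opp) -> no flip
Dir S: opp run (1,2) capped by W -> flip
Dir SE: first cell '.' (not opp) -> no flip
All flips: (1,2)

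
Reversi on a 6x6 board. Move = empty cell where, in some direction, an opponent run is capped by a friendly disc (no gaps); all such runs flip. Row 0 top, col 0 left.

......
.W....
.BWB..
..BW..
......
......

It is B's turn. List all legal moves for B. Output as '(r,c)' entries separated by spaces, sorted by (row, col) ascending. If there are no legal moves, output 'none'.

(0,0): no bracket -> illegal
(0,1): flips 1 -> legal
(0,2): no bracket -> illegal
(1,0): no bracket -> illegal
(1,2): flips 1 -> legal
(1,3): no bracket -> illegal
(2,0): no bracket -> illegal
(2,4): no bracket -> illegal
(3,1): no bracket -> illegal
(3,4): flips 1 -> legal
(4,2): no bracket -> illegal
(4,3): flips 1 -> legal
(4,4): no bracket -> illegal

Answer: (0,1) (1,2) (3,4) (4,3)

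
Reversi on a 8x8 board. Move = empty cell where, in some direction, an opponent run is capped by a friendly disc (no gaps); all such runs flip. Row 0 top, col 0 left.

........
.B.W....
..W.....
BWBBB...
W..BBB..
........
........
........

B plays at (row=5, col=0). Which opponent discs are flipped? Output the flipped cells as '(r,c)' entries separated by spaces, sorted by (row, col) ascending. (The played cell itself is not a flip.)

Dir NW: edge -> no flip
Dir N: opp run (4,0) capped by B -> flip
Dir NE: first cell '.' (not opp) -> no flip
Dir W: edge -> no flip
Dir E: first cell '.' (not opp) -> no flip
Dir SW: edge -> no flip
Dir S: first cell '.' (not opp) -> no flip
Dir SE: first cell '.' (not opp) -> no flip

Answer: (4,0)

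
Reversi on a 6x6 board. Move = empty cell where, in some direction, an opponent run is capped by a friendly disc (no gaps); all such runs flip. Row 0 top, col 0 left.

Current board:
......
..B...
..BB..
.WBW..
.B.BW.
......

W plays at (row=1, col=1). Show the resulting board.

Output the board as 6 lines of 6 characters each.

Place W at (1,1); scan 8 dirs for brackets.
Dir NW: first cell '.' (not opp) -> no flip
Dir N: first cell '.' (not opp) -> no flip
Dir NE: first cell '.' (not opp) -> no flip
Dir W: first cell '.' (not opp) -> no flip
Dir E: opp run (1,2), next='.' -> no flip
Dir SW: first cell '.' (not opp) -> no flip
Dir S: first cell '.' (not opp) -> no flip
Dir SE: opp run (2,2) capped by W -> flip
All flips: (2,2)

Answer: ......
.WB...
..WB..
.WBW..
.B.BW.
......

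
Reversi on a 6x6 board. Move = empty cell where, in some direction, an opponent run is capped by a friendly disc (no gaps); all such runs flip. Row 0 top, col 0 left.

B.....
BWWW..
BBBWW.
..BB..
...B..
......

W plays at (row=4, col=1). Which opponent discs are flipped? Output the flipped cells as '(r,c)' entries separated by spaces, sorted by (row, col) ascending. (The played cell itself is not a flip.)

Dir NW: first cell '.' (not opp) -> no flip
Dir N: first cell '.' (not opp) -> no flip
Dir NE: opp run (3,2) capped by W -> flip
Dir W: first cell '.' (not opp) -> no flip
Dir E: first cell '.' (not opp) -> no flip
Dir SW: first cell '.' (not opp) -> no flip
Dir S: first cell '.' (not opp) -> no flip
Dir SE: first cell '.' (not opp) -> no flip

Answer: (3,2)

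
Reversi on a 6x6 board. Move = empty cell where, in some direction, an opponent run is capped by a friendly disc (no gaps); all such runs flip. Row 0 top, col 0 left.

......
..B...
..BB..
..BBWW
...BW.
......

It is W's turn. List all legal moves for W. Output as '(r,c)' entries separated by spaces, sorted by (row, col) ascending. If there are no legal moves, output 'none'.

(0,1): flips 2 -> legal
(0,2): no bracket -> illegal
(0,3): no bracket -> illegal
(1,1): flips 2 -> legal
(1,3): no bracket -> illegal
(1,4): no bracket -> illegal
(2,1): no bracket -> illegal
(2,4): no bracket -> illegal
(3,1): flips 2 -> legal
(4,1): no bracket -> illegal
(4,2): flips 1 -> legal
(5,2): flips 1 -> legal
(5,3): no bracket -> illegal
(5,4): no bracket -> illegal

Answer: (0,1) (1,1) (3,1) (4,2) (5,2)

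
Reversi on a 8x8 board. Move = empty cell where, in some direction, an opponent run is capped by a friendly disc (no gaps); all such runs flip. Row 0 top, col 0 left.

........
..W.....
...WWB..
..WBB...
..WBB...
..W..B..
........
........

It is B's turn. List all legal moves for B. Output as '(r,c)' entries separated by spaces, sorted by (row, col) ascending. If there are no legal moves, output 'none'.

Answer: (0,1) (1,3) (1,4) (1,5) (2,1) (2,2) (3,1) (4,1) (5,1) (6,1)

Derivation:
(0,1): flips 2 -> legal
(0,2): no bracket -> illegal
(0,3): no bracket -> illegal
(1,1): no bracket -> illegal
(1,3): flips 1 -> legal
(1,4): flips 1 -> legal
(1,5): flips 1 -> legal
(2,1): flips 1 -> legal
(2,2): flips 2 -> legal
(3,1): flips 1 -> legal
(3,5): no bracket -> illegal
(4,1): flips 1 -> legal
(5,1): flips 1 -> legal
(5,3): no bracket -> illegal
(6,1): flips 1 -> legal
(6,2): no bracket -> illegal
(6,3): no bracket -> illegal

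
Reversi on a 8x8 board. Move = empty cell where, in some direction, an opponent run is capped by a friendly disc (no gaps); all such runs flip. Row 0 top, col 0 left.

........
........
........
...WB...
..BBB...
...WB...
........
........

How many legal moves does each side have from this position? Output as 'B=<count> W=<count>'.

-- B to move --
(2,2): flips 1 -> legal
(2,3): flips 1 -> legal
(2,4): flips 1 -> legal
(3,2): flips 1 -> legal
(5,2): flips 1 -> legal
(6,2): flips 1 -> legal
(6,3): flips 1 -> legal
(6,4): flips 1 -> legal
B mobility = 8
-- W to move --
(2,3): no bracket -> illegal
(2,4): no bracket -> illegal
(2,5): no bracket -> illegal
(3,1): flips 1 -> legal
(3,2): no bracket -> illegal
(3,5): flips 2 -> legal
(4,1): no bracket -> illegal
(4,5): no bracket -> illegal
(5,1): flips 1 -> legal
(5,2): no bracket -> illegal
(5,5): flips 2 -> legal
(6,3): no bracket -> illegal
(6,4): no bracket -> illegal
(6,5): no bracket -> illegal
W mobility = 4

Answer: B=8 W=4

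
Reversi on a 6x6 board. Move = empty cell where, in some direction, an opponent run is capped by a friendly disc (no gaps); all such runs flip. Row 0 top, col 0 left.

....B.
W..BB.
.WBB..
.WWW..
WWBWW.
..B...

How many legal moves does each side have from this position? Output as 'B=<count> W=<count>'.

-- B to move --
(0,0): no bracket -> illegal
(0,1): no bracket -> illegal
(1,1): no bracket -> illegal
(1,2): no bracket -> illegal
(2,0): flips 2 -> legal
(2,4): flips 1 -> legal
(3,0): flips 1 -> legal
(3,4): flips 1 -> legal
(3,5): no bracket -> illegal
(4,5): flips 2 -> legal
(5,0): flips 2 -> legal
(5,1): no bracket -> illegal
(5,3): flips 2 -> legal
(5,4): no bracket -> illegal
(5,5): flips 2 -> legal
B mobility = 8
-- W to move --
(0,2): no bracket -> illegal
(0,3): flips 2 -> legal
(0,5): flips 2 -> legal
(1,1): flips 1 -> legal
(1,2): flips 1 -> legal
(1,5): no bracket -> illegal
(2,4): flips 2 -> legal
(2,5): no bracket -> illegal
(3,4): no bracket -> illegal
(5,1): flips 1 -> legal
(5,3): flips 1 -> legal
W mobility = 7

Answer: B=8 W=7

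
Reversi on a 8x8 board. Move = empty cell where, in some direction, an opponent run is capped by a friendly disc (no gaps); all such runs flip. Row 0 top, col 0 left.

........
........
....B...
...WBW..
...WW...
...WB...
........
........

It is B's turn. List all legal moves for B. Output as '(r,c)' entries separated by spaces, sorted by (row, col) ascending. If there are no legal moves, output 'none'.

(2,2): no bracket -> illegal
(2,3): no bracket -> illegal
(2,5): no bracket -> illegal
(2,6): no bracket -> illegal
(3,2): flips 2 -> legal
(3,6): flips 1 -> legal
(4,2): flips 1 -> legal
(4,5): no bracket -> illegal
(4,6): flips 1 -> legal
(5,2): flips 2 -> legal
(5,5): no bracket -> illegal
(6,2): no bracket -> illegal
(6,3): no bracket -> illegal
(6,4): no bracket -> illegal

Answer: (3,2) (3,6) (4,2) (4,6) (5,2)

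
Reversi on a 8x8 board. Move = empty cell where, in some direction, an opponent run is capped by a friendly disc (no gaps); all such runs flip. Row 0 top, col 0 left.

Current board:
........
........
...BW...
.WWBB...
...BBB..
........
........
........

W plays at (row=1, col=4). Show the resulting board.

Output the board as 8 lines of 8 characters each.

Answer: ........
....W...
...WW...
.WWBB...
...BBB..
........
........
........

Derivation:
Place W at (1,4); scan 8 dirs for brackets.
Dir NW: first cell '.' (not opp) -> no flip
Dir N: first cell '.' (not opp) -> no flip
Dir NE: first cell '.' (not opp) -> no flip
Dir W: first cell '.' (not opp) -> no flip
Dir E: first cell '.' (not opp) -> no flip
Dir SW: opp run (2,3) capped by W -> flip
Dir S: first cell 'W' (not opp) -> no flip
Dir SE: first cell '.' (not opp) -> no flip
All flips: (2,3)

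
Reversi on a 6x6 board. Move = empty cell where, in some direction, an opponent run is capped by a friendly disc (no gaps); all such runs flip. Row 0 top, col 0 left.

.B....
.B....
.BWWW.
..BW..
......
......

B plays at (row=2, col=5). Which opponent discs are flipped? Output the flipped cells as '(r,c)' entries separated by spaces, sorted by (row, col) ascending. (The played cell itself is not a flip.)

Dir NW: first cell '.' (not opp) -> no flip
Dir N: first cell '.' (not opp) -> no flip
Dir NE: edge -> no flip
Dir W: opp run (2,4) (2,3) (2,2) capped by B -> flip
Dir E: edge -> no flip
Dir SW: first cell '.' (not opp) -> no flip
Dir S: first cell '.' (not opp) -> no flip
Dir SE: edge -> no flip

Answer: (2,2) (2,3) (2,4)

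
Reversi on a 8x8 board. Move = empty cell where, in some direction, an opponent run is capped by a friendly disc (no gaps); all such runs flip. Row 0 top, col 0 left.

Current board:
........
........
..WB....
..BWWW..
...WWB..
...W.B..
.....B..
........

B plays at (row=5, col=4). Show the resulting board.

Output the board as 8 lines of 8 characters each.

Place B at (5,4); scan 8 dirs for brackets.
Dir NW: opp run (4,3) capped by B -> flip
Dir N: opp run (4,4) (3,4), next='.' -> no flip
Dir NE: first cell 'B' (not opp) -> no flip
Dir W: opp run (5,3), next='.' -> no flip
Dir E: first cell 'B' (not opp) -> no flip
Dir SW: first cell '.' (not opp) -> no flip
Dir S: first cell '.' (not opp) -> no flip
Dir SE: first cell 'B' (not opp) -> no flip
All flips: (4,3)

Answer: ........
........
..WB....
..BWWW..
...BWB..
...WBB..
.....B..
........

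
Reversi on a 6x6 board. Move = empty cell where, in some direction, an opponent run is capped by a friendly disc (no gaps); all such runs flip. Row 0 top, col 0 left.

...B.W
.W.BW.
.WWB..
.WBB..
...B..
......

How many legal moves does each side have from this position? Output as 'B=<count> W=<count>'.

-- B to move --
(0,0): flips 2 -> legal
(0,1): no bracket -> illegal
(0,2): no bracket -> illegal
(0,4): no bracket -> illegal
(1,0): flips 1 -> legal
(1,2): flips 1 -> legal
(1,5): flips 1 -> legal
(2,0): flips 2 -> legal
(2,4): no bracket -> illegal
(2,5): flips 1 -> legal
(3,0): flips 1 -> legal
(4,0): flips 2 -> legal
(4,1): no bracket -> illegal
(4,2): no bracket -> illegal
B mobility = 8
-- W to move --
(0,2): no bracket -> illegal
(0,4): flips 1 -> legal
(1,2): flips 1 -> legal
(2,4): flips 1 -> legal
(3,4): flips 2 -> legal
(4,1): flips 2 -> legal
(4,2): flips 1 -> legal
(4,4): flips 1 -> legal
(5,2): no bracket -> illegal
(5,3): no bracket -> illegal
(5,4): flips 2 -> legal
W mobility = 8

Answer: B=8 W=8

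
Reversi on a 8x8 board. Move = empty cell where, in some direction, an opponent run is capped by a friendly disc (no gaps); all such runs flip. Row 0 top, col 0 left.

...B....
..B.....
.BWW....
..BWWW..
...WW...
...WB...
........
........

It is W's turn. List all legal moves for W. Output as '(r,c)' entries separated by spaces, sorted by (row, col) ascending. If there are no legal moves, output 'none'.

Answer: (0,1) (0,2) (1,0) (2,0) (3,1) (4,1) (4,2) (5,5) (6,4) (6,5)

Derivation:
(0,1): flips 1 -> legal
(0,2): flips 1 -> legal
(0,4): no bracket -> illegal
(1,0): flips 2 -> legal
(1,1): no bracket -> illegal
(1,3): no bracket -> illegal
(1,4): no bracket -> illegal
(2,0): flips 1 -> legal
(3,0): no bracket -> illegal
(3,1): flips 1 -> legal
(4,1): flips 1 -> legal
(4,2): flips 1 -> legal
(4,5): no bracket -> illegal
(5,5): flips 1 -> legal
(6,3): no bracket -> illegal
(6,4): flips 1 -> legal
(6,5): flips 1 -> legal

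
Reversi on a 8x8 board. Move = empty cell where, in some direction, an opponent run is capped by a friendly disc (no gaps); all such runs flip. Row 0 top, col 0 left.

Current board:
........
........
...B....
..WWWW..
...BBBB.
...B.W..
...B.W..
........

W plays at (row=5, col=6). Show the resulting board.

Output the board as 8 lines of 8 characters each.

Answer: ........
........
...B....
..WWWW..
...BBWB.
...B.WW.
...B.W..
........

Derivation:
Place W at (5,6); scan 8 dirs for brackets.
Dir NW: opp run (4,5) capped by W -> flip
Dir N: opp run (4,6), next='.' -> no flip
Dir NE: first cell '.' (not opp) -> no flip
Dir W: first cell 'W' (not opp) -> no flip
Dir E: first cell '.' (not opp) -> no flip
Dir SW: first cell 'W' (not opp) -> no flip
Dir S: first cell '.' (not opp) -> no flip
Dir SE: first cell '.' (not opp) -> no flip
All flips: (4,5)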